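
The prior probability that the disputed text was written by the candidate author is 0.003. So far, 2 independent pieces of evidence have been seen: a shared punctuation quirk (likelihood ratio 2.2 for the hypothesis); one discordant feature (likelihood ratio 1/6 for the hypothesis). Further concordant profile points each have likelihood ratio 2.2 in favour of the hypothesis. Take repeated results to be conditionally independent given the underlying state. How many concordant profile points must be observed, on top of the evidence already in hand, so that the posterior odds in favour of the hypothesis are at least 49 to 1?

14

Prior odds = 0.003/0.997 = 3/997.
Combined Bayes factor of the evidence already in hand = 2.2 × (1/6) = 11/30.
Odds after that evidence = (3/997) × 11/30 = 11/9970.
Target odds = 49.
Need 2.2ⁿ ≥ 49 ÷ (11/9970) = 488530/11.
2.2¹³ ≈28281 falls short of 488530/11 but 2.2¹⁴ ≈62218.2 reaches it, so n = 14.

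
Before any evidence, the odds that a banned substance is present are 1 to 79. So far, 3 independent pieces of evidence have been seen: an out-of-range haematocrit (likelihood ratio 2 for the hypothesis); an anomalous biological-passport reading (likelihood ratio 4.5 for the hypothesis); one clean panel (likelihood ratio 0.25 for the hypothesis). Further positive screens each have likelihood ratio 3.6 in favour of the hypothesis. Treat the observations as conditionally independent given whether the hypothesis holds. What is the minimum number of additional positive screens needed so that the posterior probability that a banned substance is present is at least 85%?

5

Prior odds = 1/79.
Combined Bayes factor of the evidence already in hand = 2 × 4.5 × 0.25 = 2.25.
Odds after that evidence = (1/79) × 2.25 = 9/316.
Target odds = 0.85/0.15 = 17/3.
Need 3.6ⁿ ≥ 17/3 ÷ (9/316) = 5372/27.
3.6⁴ = 167.9616 falls short of 5372/27 but 3.6⁵ = 604.66176 reaches it, so n = 5.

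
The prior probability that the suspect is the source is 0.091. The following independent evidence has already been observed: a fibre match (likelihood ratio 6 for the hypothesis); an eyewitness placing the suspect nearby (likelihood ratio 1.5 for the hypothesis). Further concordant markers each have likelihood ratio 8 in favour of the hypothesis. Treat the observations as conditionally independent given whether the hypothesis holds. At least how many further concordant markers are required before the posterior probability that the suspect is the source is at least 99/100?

Prior odds = 0.091/0.909 = 91/909.
Combined Bayes factor of the evidence already in hand = 6 × 1.5 = 9.
Odds after that evidence = (91/909) × 9 = 91/101.
Target odds = 0.99/0.01 = 99.
Need 8ⁿ ≥ 99 ÷ (91/101) = 9999/91.
8² = 64 falls short of 9999/91 but 8³ = 512 reaches it, so n = 3.

3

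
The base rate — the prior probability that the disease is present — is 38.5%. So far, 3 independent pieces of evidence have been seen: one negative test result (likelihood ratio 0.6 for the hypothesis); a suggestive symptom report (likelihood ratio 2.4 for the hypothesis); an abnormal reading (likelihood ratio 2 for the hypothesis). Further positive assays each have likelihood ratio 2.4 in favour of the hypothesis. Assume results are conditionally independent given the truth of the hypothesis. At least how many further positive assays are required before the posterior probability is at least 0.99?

5

Prior odds = 0.385/0.615 = 77/123.
Combined Bayes factor of the evidence already in hand = 0.6 × 2.4 × 2 = 2.88.
Odds after that evidence = (77/123) × 2.88 = 1848/1025.
Target odds = 0.99/0.01 = 99.
Need 2.4ⁿ ≥ 99 ÷ (1848/1025) = 3075/56.
2.4⁴ = 33.1776 falls short of 3075/56 but 2.4⁵ = 79.62624 reaches it, so n = 5.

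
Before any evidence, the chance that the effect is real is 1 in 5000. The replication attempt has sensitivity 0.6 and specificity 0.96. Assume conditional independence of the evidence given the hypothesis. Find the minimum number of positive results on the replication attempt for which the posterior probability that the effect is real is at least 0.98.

5

Prior odds = 0.0002/0.9998 = 1/4999.
False-positive rate = 1 − 0.96 = 0.04; likelihood ratio of a positive = 0.6/0.04 = 15.
Target posterior odds = 0.98/0.02 = 49.
Need (1/4999) × 15ⁿ ≥ 49, i.e. 15ⁿ ≥ 244951.
15⁴ = 50625 falls short of 244951 but 15⁵ = 759375 reaches it, so n = 5.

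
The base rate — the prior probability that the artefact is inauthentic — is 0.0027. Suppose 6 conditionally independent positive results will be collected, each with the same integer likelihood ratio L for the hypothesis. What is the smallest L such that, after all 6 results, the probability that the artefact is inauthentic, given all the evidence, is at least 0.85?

4

Prior odds = 0.0027/0.9973 = 27/9973.
Target odds = 0.85/0.15 = 17/3.
Need L⁶ ≥ 17/3 ÷ (27/9973) = 169541/81.
3⁶ = 729 < 169541/81 ≤ 4096 = 4⁶, so L = 4.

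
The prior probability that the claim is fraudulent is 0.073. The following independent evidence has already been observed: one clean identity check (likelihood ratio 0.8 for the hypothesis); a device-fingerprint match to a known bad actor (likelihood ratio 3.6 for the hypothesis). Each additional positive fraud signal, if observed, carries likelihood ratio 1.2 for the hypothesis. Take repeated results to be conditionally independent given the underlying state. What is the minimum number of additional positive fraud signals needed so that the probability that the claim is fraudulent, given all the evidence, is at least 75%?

Prior odds = 0.073/0.927 = 73/927.
Combined Bayes factor of the evidence already in hand = 0.8 × 3.6 = 2.88.
Odds after that evidence = (73/927) × 2.88 = 584/2575.
Target odds = 0.75/0.25 = 3.
Need 1.2ⁿ ≥ 3 ÷ (584/2575) = 7725/584.
1.2¹⁴ ≈12.8392 falls short of 7725/584 but 1.2¹⁵ ≈15.407 reaches it, so n = 15.

15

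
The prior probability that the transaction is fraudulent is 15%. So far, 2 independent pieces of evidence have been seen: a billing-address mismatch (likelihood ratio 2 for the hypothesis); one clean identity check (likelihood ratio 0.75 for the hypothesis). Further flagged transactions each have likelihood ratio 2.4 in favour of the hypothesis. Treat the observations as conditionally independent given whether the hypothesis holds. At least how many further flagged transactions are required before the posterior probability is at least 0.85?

Prior odds = 0.15/0.85 = 3/17.
Combined Bayes factor of the evidence already in hand = 2 × 0.75 = 1.5.
Odds after that evidence = (3/17) × 1.5 = 9/34.
Target odds = 0.85/0.15 = 17/3.
Need 2.4ⁿ ≥ 17/3 ÷ (9/34) = 578/27.
2.4³ = 13.824 falls short of 578/27 but 2.4⁴ = 33.1776 reaches it, so n = 4.

4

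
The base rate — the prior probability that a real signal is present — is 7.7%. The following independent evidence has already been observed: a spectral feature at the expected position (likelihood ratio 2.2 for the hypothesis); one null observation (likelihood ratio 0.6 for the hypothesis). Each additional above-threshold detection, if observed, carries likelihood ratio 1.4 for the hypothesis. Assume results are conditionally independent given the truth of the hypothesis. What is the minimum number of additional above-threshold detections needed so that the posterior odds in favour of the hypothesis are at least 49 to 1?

Prior odds = 0.077/0.923 = 77/923.
Combined Bayes factor of the evidence already in hand = 2.2 × 0.6 = 1.32.
Odds after that evidence = (77/923) × 1.32 = 2541/23075.
Target odds = 49.
Need 1.4ⁿ ≥ 49 ÷ (2541/23075) = 161525/363.
1.4¹⁸ ≈426.879 falls short of 161525/363 but 1.4¹⁹ ≈597.63 reaches it, so n = 19.

19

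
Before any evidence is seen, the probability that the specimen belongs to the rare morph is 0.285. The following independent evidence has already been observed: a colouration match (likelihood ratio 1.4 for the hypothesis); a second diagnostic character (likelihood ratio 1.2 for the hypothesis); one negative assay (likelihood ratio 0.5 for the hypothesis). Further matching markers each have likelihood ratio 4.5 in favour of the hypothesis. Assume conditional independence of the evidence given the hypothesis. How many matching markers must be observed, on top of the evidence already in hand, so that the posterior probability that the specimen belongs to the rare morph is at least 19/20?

3

Prior odds = 0.285/0.715 = 57/143.
Combined Bayes factor of the evidence already in hand = 1.4 × 1.2 × 0.5 = 0.84.
Odds after that evidence = (57/143) × 0.84 = 1197/3575.
Target odds = 0.95/0.05 = 19.
Need 4.5ⁿ ≥ 19 ÷ (1197/3575) = 3575/63.
4.5² = 20.25 falls short of 3575/63 but 4.5³ = 91.125 reaches it, so n = 3.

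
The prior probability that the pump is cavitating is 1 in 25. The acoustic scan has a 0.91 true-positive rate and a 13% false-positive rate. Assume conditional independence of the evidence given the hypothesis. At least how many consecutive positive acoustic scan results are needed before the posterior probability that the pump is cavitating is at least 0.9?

Prior odds = 0.04/0.96 = 1/24.
Likelihood ratio of a positive result = 0.91/0.13 = 7.
Target posterior odds = 0.9/0.1 = 9.
Require 7ⁿ ≥ 9 ÷ (1/24) = 216.
7² = 49 falls short of 216 but 7³ = 343 reaches it, so n = 3.

3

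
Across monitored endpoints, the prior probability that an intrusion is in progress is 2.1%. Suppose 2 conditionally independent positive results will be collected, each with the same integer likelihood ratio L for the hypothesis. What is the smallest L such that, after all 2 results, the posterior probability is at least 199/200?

Prior odds = 0.021/0.979 = 21/979.
Target odds = 0.995/0.005 = 199.
Need L² ≥ 199 ÷ (21/979) = 194821/21.
96² = 9216 < 194821/21 ≤ 9409 = 97², so L = 97.

97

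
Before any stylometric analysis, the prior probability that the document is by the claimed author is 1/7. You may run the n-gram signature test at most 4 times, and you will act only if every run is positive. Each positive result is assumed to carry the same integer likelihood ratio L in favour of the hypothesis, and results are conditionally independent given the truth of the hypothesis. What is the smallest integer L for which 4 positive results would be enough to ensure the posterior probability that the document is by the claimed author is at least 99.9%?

Prior odds = (1/7)/(6/7) = 1/6.
Target odds = 0.999/0.001 = 999.
Need L⁴ ≥ 999 ÷ (1/6) = 5994.
8⁴ = 4096 < 5994 ≤ 6561 = 9⁴, so L = 9.

9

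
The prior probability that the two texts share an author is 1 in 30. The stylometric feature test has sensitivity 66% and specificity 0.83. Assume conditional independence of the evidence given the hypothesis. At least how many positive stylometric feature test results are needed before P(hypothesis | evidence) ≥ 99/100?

Prior odds: (1/30) ÷ (29/30) = 1/29.
False-positive rate = 1 − 0.83 = 0.17; likelihood ratio of a positive = 0.66/0.17 = 66/17.
Target posterior odds = 0.99/0.01 = 99.
Need (1/29) × (66/17)ⁿ ≥ 99, i.e. (66/17)ⁿ ≥ 2871.
(66/17)⁵ ≈882.013 falls short of 2871 but (66/17)⁶ ≈3424.29 reaches it, so n = 6.

6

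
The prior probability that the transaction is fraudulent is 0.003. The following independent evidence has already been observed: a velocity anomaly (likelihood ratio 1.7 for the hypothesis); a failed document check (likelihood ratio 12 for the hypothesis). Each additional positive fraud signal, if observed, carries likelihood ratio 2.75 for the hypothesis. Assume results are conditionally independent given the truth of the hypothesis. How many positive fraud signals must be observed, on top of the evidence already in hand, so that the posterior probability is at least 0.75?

4

Prior odds = 0.003/0.997 = 3/997.
Combined Bayes factor of the evidence already in hand = 1.7 × 12 = 20.4.
Odds after that evidence = (3/997) × 20.4 = 306/4985.
Target odds = 0.75/0.25 = 3.
Need 2.75ⁿ ≥ 3 ÷ (306/4985) = 4985/102.
2.75³ = 20.796875 falls short of 4985/102 but 2.75⁴ = 57.19140625 reaches it, so n = 4.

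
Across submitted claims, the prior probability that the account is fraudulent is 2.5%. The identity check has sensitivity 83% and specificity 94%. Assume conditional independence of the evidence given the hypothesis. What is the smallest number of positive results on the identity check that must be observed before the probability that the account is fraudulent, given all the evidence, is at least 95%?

3

Prior odds: 0.025 ÷ 0.975 = 1/39.
False-positive rate = 1 − 0.94 = 0.06; likelihood ratio of a positive = 0.83/0.06 = 83/6.
Target posterior odds = 0.95/0.05 = 19.
Require (83/6)ⁿ ≥ 19 ÷ (1/39) = 741.
(83/6)² = 6889/36 falls short of 741 but (83/6)³ = 571787/216 reaches it, so n = 3.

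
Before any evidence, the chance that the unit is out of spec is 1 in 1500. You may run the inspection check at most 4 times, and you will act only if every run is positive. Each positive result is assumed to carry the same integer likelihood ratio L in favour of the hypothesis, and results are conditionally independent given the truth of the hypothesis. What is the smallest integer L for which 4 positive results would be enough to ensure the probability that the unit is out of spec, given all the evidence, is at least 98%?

17

Prior odds = (1/1500)/(1499/1500) = 1/1499.
Target odds = 0.98/0.02 = 49.
Need L⁴ ≥ 49 ÷ (1/1499) = 73451.
16⁴ = 65536 < 73451 ≤ 83521 = 17⁴, so L = 17.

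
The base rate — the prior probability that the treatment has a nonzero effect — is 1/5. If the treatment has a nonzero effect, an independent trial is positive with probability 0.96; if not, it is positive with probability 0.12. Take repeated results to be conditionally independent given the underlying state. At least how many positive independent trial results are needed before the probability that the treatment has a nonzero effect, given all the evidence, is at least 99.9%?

4

Prior odds: 0.2 ÷ 0.8 = 0.25.
Likelihood ratio of a positive = 0.96/0.12 = 8.
Target odds: 0.999 ÷ 0.001 = 999.
Need 0.25 × 8ⁿ ≥ 999, i.e. 8ⁿ ≥ 3996.
8³ = 512 falls short of 3996 but 8⁴ = 4096 reaches it, so n = 4.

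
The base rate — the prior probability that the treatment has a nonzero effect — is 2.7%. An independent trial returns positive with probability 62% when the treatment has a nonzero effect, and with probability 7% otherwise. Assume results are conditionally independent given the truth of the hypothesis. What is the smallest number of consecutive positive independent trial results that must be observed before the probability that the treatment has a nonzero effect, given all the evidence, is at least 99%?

4

Prior odds: 0.027 ÷ 0.973 = 27/973.
Likelihood ratio of a positive result = 0.62/0.07 = 62/7.
Target odds: 0.99 ÷ 0.01 = 99.
Need (27/973) × (62/7)ⁿ ≥ 99, i.e. (62/7)ⁿ ≥ 10703/3.
(62/7)³ = 238328/343 falls short of 10703/3 but (62/7)⁴ = 14776336/2401 reaches it, so n = 4.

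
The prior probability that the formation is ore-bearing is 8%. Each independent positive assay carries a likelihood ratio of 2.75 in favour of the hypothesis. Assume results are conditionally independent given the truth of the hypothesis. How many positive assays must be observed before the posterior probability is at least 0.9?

Prior odds: 0.08 ÷ 0.92 = 2/23.
Likelihood ratio per positive assay = 2.75.
Target odds: 0.9 ÷ 0.1 = 9.
Need (2/23) × 2.75ⁿ ≥ 9, i.e. 2.75ⁿ ≥ 103.5.
2.75⁴ = 57.19140625 falls short of 103.5 but 2.75⁵ = 161051/1024 reaches it, so n = 5.

5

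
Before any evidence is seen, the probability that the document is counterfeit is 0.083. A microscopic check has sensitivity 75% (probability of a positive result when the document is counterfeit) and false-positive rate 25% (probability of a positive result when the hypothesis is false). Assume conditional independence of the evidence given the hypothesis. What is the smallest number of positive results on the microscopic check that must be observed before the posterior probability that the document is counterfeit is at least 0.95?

5

Prior odds = 0.083/0.917 = 83/917.
Likelihood ratio of a positive result = 0.75/0.25 = 3.
Target odds: 0.95 ÷ 0.05 = 19.
Need (83/917) × 3ⁿ ≥ 19, i.e. 3ⁿ ≥ 17423/83.
3⁴ = 81 falls short of 17423/83 but 3⁵ = 243 reaches it, so n = 5.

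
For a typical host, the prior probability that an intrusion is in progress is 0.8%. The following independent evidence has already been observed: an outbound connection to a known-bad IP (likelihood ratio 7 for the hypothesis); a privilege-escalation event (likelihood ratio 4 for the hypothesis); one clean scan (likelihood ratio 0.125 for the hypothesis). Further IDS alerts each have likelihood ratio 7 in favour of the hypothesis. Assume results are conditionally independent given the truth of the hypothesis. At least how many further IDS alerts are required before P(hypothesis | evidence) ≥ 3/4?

3

Prior odds = 0.008/0.992 = 1/124.
Combined Bayes factor of the evidence already in hand = 7 × 4 × 0.125 = 3.5.
Odds after that evidence = (1/124) × 3.5 = 7/248.
Target odds = 0.75/0.25 = 3.
Need 7ⁿ ≥ 3 ÷ (7/248) = 744/7.
7² = 49 falls short of 744/7 but 7³ = 343 reaches it, so n = 3.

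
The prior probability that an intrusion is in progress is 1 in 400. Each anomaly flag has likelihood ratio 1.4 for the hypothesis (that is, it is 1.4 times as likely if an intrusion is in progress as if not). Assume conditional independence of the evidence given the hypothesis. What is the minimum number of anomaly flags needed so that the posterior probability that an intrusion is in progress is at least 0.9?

25

Prior odds: 0.0025 ÷ 0.9975 = 1/399.
Likelihood ratio per anomaly flag = 1.4.
Target odds: 0.9 ÷ 0.1 = 9.
Require 1.4ⁿ ≥ 9 ÷ (1/399) = 3591.
1.4²⁴ ≈3214.2 falls short of 3591 but 1.4²⁵ ≈4499.88 reaches it, so n = 25.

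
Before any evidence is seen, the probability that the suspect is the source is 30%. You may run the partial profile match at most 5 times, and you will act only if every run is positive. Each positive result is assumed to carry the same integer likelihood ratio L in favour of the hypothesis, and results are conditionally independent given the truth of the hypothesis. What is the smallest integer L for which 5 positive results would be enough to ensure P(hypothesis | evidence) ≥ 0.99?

Prior odds = 0.3/0.7 = 3/7.
Target odds = 0.99/0.01 = 99.
Need L⁵ ≥ 99 ÷ (3/7) = 231.
2⁵ = 32 < 231 ≤ 243 = 3⁵, so L = 3.

3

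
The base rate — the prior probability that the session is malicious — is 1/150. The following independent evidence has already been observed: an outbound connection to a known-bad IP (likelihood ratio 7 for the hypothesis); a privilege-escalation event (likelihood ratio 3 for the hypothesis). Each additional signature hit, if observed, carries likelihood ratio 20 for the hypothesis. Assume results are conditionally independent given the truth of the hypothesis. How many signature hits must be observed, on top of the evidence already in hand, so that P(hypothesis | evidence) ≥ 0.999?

Prior odds = (1/150)/(149/150) = 1/149.
Combined Bayes factor of the evidence already in hand = 7 × 3 = 21.
Odds after that evidence = (1/149) × 21 = 21/149.
Target odds = 0.999/0.001 = 999.
Need 20ⁿ ≥ 999 ÷ (21/149) = 49617/7.
20² = 400 falls short of 49617/7 but 20³ = 8000 reaches it, so n = 3.

3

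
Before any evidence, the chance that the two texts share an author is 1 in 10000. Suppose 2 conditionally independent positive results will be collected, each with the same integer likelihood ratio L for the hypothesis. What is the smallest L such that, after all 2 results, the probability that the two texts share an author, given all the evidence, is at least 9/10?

300

Prior odds = 0.0001/0.9999 = 1/9999.
Target odds = 0.9/0.1 = 9.
Need L² ≥ 9 ÷ (1/9999) = 89991.
299² = 89401 < 89991 ≤ 90000 = 300², so L = 300.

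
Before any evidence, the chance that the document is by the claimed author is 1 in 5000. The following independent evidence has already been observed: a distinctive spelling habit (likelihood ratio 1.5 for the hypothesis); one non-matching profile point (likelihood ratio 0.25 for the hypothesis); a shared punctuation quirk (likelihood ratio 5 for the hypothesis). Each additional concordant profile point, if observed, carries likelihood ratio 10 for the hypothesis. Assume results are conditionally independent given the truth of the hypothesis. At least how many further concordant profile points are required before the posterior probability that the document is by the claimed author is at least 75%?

Prior odds = 0.0002/0.9998 = 1/4999.
Combined Bayes factor of the evidence already in hand = 1.5 × 0.25 × 5 = 1.875.
Odds after that evidence = (1/4999) × 1.875 = 15/39992.
Target odds = 0.75/0.25 = 3.
Need 10ⁿ ≥ 3 ÷ (15/39992) = 7998.4.
10³ = 1000 falls short of 7998.4 but 10⁴ = 10000 reaches it, so n = 4.

4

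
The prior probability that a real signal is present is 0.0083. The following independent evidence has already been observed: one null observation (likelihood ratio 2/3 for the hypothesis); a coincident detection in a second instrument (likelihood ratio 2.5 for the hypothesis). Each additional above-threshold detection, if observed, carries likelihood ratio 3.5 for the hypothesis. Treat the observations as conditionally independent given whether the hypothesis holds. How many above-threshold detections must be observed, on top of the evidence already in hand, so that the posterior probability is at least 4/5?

5

Prior odds = 0.0083/0.9917 = 83/9917.
Combined Bayes factor of the evidence already in hand = (2/3) × 2.5 = 5/3.
Odds after that evidence = (83/9917) × 5/3 = 415/29751.
Target odds = 0.8/0.2 = 4.
Need 3.5ⁿ ≥ 4 ÷ (415/29751) = 119004/415.
3.5⁴ = 150.0625 falls short of 119004/415 but 3.5⁵ = 525.21875 reaches it, so n = 5.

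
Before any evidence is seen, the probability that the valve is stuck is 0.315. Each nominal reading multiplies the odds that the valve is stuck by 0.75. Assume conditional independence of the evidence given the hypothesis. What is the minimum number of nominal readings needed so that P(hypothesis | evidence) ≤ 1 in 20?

8

Prior odds = 0.315/0.685 = 63/137.
Likelihood ratio per nominal reading = 0.75.
Target odds: 0.05 ÷ 0.95 = 1/19.
Require 0.75ⁿ ≤ 1/19 ÷ (63/137) = 137/1197.
0.75⁷ = 2187/16384 is still above 137/1197 but 0.75⁸ = 6561/65536 is at or below it, so n = 8.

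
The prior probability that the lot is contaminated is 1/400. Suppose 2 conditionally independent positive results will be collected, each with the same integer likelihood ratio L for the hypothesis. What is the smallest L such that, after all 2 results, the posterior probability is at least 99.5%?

282

Prior odds = 0.0025/0.9975 = 1/399.
Target odds = 0.995/0.005 = 199.
Need L² ≥ 199 ÷ (1/399) = 79401.
281² = 78961 < 79401 ≤ 79524 = 282², so L = 282.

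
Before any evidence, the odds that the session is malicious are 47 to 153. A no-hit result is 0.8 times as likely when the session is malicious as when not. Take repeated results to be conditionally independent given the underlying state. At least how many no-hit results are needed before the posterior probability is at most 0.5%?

19

Prior odds = 47/153.
Likelihood ratio per no-hit result = 0.8.
Target odds: 0.005 ÷ 0.995 = 1/199.
Require 0.8ⁿ ≤ 1/199 ÷ (47/153) = 153/9353.
0.8¹⁸ ≈0.0180144 is still above 153/9353 but 0.8¹⁹ ≈0.0144115 is at or below it, so n = 19.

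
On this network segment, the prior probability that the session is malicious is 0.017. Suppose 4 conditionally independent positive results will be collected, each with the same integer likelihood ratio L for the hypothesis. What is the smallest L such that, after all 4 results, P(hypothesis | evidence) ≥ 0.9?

Prior odds = 0.017/0.983 = 17/983.
Target odds = 0.9/0.1 = 9.
Need L⁴ ≥ 9 ÷ (17/983) = 8847/17.
4⁴ = 256 < 8847/17 ≤ 625 = 5⁴, so L = 5.

5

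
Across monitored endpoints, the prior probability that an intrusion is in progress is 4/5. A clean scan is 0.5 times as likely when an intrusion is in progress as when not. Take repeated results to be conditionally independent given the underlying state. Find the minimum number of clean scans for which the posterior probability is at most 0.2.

Prior odds: 0.8 ÷ 0.2 = 4.
Likelihood ratio per clean scan = 0.5.
Target odds: 0.2 ÷ 0.8 = 0.25.
Require 0.5ⁿ ≤ 0.25 ÷ 4 = 0.0625.
0.5³ = 0.125 is still above 0.0625 but 0.5⁴ = 0.0625 is at or below it, so n = 4.

4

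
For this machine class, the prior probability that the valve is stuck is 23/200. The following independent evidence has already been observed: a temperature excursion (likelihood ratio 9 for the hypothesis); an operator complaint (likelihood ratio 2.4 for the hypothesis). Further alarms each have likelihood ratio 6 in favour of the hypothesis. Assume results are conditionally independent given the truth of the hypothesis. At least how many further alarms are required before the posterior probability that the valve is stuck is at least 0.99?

2

Prior odds = 0.115/0.885 = 23/177.
Combined Bayes factor of the evidence already in hand = 9 × 2.4 = 21.6.
Odds after that evidence = (23/177) × 21.6 = 828/295.
Target odds = 0.99/0.01 = 99.
Need 6ⁿ ≥ 99 ÷ (828/295) = 3245/92.
6¹ = 6 falls short of 3245/92 but 6² = 36 reaches it, so n = 2.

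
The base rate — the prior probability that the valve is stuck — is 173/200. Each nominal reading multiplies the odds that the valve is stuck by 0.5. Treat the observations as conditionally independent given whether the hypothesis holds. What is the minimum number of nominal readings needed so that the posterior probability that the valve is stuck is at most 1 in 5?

5

Prior odds = 0.865/0.135 = 173/27.
Likelihood ratio per nominal reading = 0.5.
Target posterior odds = 0.2/0.8 = 0.25.
Need (173/27) × 0.5ⁿ ≤ 0.25, i.e. 0.5ⁿ ≤ 27/692.
0.5⁴ = 0.0625 is still above 27/692 but 0.5⁵ = 0.03125 is at or below it, so n = 5.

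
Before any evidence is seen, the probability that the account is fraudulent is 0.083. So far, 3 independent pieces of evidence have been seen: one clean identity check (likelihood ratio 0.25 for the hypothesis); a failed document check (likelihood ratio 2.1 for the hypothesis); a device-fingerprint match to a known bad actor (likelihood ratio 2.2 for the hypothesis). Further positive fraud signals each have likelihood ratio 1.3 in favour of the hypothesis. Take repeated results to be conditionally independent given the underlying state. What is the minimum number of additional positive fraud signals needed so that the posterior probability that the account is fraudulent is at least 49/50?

24

Prior odds = 0.083/0.917 = 83/917.
Combined Bayes factor of the evidence already in hand = 0.25 × 2.1 × 2.2 = 1.155.
Odds after that evidence = (83/917) × 1.155 = 2739/26200.
Target odds = 0.98/0.02 = 49.
Need 1.3ⁿ ≥ 49 ÷ (2739/26200) = 1283800/2739.
1.3²³ ≈417.539 falls short of 1283800/2739 but 1.3²⁴ ≈542.801 reaches it, so n = 24.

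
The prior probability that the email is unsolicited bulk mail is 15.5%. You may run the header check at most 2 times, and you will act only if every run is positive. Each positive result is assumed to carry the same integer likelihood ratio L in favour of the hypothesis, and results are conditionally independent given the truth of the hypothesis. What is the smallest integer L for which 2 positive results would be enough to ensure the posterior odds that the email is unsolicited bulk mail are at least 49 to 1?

17

Prior odds = 0.155/0.845 = 31/169.
Target odds = 49.
Need L² ≥ 49 ÷ (31/169) = 8281/31.
16² = 256 < 8281/31 ≤ 289 = 17², so L = 17.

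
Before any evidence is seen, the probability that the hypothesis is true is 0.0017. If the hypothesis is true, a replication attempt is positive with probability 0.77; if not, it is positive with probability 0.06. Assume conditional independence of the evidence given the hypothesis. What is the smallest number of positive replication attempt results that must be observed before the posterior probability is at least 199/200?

Prior odds = 0.0017/0.9983 = 17/9983.
Likelihood ratio of a positive = 0.77/0.06 = 77/6.
Target posterior odds = 0.995/0.005 = 199.
Require (77/6)ⁿ ≥ 199 ÷ (17/9983) = 1986617/17.
(77/6)⁴ = 35153041/1296 falls short of 1986617/17 but (77/6)⁵ ≈348095 reaches it, so n = 5.

5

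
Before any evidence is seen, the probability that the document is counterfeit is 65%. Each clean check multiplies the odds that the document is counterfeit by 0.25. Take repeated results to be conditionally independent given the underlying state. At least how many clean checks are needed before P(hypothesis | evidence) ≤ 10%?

Prior odds: 0.65 ÷ 0.35 = 13/7.
Likelihood ratio per clean check = 0.25.
Target posterior odds = 0.1/0.9 = 1/9.
Require 0.25ⁿ ≤ 1/9 ÷ (13/7) = 7/117.
0.25² = 0.0625 is still above 7/117 but 0.25³ = 0.015625 is at or below it, so n = 3.

3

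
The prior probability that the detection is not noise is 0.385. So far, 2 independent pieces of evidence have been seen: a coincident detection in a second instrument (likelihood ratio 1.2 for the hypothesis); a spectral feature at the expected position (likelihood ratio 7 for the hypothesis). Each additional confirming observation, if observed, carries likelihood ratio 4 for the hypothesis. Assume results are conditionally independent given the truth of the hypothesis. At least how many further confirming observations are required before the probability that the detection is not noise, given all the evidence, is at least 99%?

Prior odds = 0.385/0.615 = 77/123.
Combined Bayes factor of the evidence already in hand = 1.2 × 7 = 8.4.
Odds after that evidence = (77/123) × 8.4 = 1078/205.
Target odds = 0.99/0.01 = 99.
Need 4ⁿ ≥ 99 ÷ (1078/205) = 1845/98.
4² = 16 falls short of 1845/98 but 4³ = 64 reaches it, so n = 3.

3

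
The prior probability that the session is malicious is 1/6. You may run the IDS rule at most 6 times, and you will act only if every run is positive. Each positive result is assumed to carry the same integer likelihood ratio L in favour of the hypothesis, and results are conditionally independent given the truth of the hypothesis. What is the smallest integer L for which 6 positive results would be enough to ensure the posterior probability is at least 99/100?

3

Prior odds = (1/6)/(5/6) = 0.2.
Target odds = 0.99/0.01 = 99.
Need L⁶ ≥ 99 ÷ 0.2 = 495.
2⁶ = 64 < 495 ≤ 729 = 3⁶, so L = 3.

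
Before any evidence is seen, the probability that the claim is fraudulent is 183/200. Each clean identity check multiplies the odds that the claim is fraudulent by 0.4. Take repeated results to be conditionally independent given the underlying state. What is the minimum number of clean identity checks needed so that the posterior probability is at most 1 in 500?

10

Prior odds: 0.915 ÷ 0.085 = 183/17.
Likelihood ratio per clean identity check = 0.4.
Target posterior odds = 0.002/0.998 = 1/499.
Need (183/17) × 0.4ⁿ ≤ 1/499, i.e. 0.4ⁿ ≤ 17/91317.
0.4⁹ = 512/1953125 is still above 17/91317 but 0.4¹⁰ = 1024/9765625 is at or below it, so n = 10.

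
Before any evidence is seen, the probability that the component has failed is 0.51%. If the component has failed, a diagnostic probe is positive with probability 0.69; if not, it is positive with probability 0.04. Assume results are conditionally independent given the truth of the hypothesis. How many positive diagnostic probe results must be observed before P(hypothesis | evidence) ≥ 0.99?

Prior odds: 0.0051 ÷ 0.9949 = 51/9949.
Likelihood ratio of a positive = 0.69/0.04 = 17.25.
Target posterior odds = 0.99/0.01 = 99.
Need (51/9949) × 17.25ⁿ ≥ 99, i.e. 17.25ⁿ ≥ 328317/17.
17.25³ = 5132.953125 falls short of 328317/17 but 17.25⁴ = 22667121/256 reaches it, so n = 4.

4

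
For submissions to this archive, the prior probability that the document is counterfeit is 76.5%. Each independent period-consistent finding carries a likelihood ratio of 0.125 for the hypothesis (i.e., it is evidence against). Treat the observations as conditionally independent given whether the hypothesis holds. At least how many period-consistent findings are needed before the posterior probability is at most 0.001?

Prior odds: 0.765 ÷ 0.235 = 153/47.
Likelihood ratio per period-consistent finding = 0.125.
Target odds: 0.001 ÷ 0.999 = 1/999.
Need (153/47) × 0.125ⁿ ≤ 1/999, i.e. 0.125ⁿ ≤ 47/152847.
0.125³ = 0.001953125 is still above 47/152847 but 0.125⁴ = 1/4096 is at or below it, so n = 4.

4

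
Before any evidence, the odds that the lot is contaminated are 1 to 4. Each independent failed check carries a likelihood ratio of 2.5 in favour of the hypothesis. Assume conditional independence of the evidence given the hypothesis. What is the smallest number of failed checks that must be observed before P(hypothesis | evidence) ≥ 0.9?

4

Prior odds = 0.25.
Likelihood ratio per failed check = 2.5.
Target posterior odds = 0.9/0.1 = 9.
Require 2.5ⁿ ≥ 9 ÷ 0.25 = 36.
2.5³ = 15.625 falls short of 36 but 2.5⁴ = 39.0625 reaches it, so n = 4.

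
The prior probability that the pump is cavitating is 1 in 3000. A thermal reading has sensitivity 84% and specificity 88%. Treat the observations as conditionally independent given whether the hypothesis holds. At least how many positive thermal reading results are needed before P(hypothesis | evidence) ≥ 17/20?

Prior odds = (1/3000)/(2999/3000) = 1/2999.
False-positive rate = 1 − 0.88 = 0.12; likelihood ratio of a positive = 0.84/0.12 = 7.
Target posterior odds = 0.85/0.15 = 17/3.
Require 7ⁿ ≥ 17/3 ÷ (1/2999) = 50983/3.
7⁵ = 16807 falls short of 50983/3 but 7⁶ = 117649 reaches it, so n = 6.

6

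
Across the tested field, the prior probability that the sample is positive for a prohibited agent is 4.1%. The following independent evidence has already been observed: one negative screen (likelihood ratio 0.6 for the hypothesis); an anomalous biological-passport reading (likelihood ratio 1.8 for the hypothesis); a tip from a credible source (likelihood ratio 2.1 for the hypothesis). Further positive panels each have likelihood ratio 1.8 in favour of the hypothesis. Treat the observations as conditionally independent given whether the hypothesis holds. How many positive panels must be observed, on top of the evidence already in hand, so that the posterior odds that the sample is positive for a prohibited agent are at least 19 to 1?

Prior odds = 0.041/0.959 = 41/959.
Combined Bayes factor of the evidence already in hand = 0.6 × 1.8 × 2.1 = 2.268.
Odds after that evidence = (41/959) × 2.268 = 3321/34250.
Target odds = 19.
Need 1.8ⁿ ≥ 19 ÷ (3321/34250) = 650750/3321.
1.8⁸ = 43046721/390625 falls short of 650750/3321 but 1.8⁹ = 387420489/1953125 reaches it, so n = 9.

9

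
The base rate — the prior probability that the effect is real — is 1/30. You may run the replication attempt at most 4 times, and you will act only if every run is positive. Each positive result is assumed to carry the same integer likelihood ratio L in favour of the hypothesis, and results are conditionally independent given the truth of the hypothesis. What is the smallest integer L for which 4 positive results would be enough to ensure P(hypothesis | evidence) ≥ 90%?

Prior odds = (1/30)/(29/30) = 1/29.
Target odds = 0.9/0.1 = 9.
Need L⁴ ≥ 9 ÷ (1/29) = 261.
4⁴ = 256 < 261 ≤ 625 = 5⁴, so L = 5.

5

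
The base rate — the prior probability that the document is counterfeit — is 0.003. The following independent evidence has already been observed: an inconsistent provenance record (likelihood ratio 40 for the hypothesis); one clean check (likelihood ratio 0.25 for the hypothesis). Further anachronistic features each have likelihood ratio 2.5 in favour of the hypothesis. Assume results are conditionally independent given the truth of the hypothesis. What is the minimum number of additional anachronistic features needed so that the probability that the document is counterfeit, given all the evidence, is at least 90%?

7

Prior odds = 0.003/0.997 = 3/997.
Combined Bayes factor of the evidence already in hand = 40 × 0.25 = 10.
Odds after that evidence = (3/997) × 10 = 30/997.
Target odds = 0.9/0.1 = 9.
Need 2.5ⁿ ≥ 9 ÷ (30/997) = 299.1.
2.5⁶ = 244.140625 falls short of 299.1 but 2.5⁷ = 610.3515625 reaches it, so n = 7.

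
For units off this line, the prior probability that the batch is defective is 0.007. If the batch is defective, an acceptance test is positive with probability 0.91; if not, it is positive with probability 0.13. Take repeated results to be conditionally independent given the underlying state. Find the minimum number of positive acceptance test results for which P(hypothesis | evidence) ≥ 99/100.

Prior odds = 0.007/0.993 = 7/993.
Likelihood ratio of a positive = 0.91/0.13 = 7.
Target posterior odds = 0.99/0.01 = 99.
Need (7/993) × 7ⁿ ≥ 99, i.e. 7ⁿ ≥ 98307/7.
7⁴ = 2401 falls short of 98307/7 but 7⁵ = 16807 reaches it, so n = 5.

5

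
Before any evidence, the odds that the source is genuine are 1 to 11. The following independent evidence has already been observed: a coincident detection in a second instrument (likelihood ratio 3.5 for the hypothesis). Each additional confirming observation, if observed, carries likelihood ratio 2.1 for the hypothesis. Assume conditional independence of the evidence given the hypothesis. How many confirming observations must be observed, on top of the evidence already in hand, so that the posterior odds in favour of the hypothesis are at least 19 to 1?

Prior odds = 1/11.
Bayes factor of the evidence already in hand = 3.5.
Odds after that evidence = (1/11) × 3.5 = 7/22.
Target odds = 19.
Need 2.1ⁿ ≥ 19 ÷ (7/22) = 418/7.
2.1⁵ = 4084101/100000 falls short of 418/7 but 2.1⁶ = 85766121/1000000 reaches it, so n = 6.

6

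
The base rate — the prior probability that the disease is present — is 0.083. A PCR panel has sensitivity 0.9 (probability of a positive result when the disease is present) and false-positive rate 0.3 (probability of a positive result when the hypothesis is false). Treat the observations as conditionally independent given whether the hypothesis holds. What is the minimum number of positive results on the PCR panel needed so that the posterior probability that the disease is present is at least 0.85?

Prior odds = 0.083/0.917 = 83/917.
Likelihood ratio of a positive result = 0.9/0.3 = 3.
Target posterior odds = 0.85/0.15 = 17/3.
Require 3ⁿ ≥ 17/3 ÷ (83/917) = 15589/249.
3³ = 27 falls short of 15589/249 but 3⁴ = 81 reaches it, so n = 4.

4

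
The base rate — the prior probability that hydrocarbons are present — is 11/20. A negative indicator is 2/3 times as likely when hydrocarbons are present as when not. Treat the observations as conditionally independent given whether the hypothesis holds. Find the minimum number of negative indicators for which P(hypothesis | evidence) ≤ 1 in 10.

Prior odds = 0.55/0.45 = 11/9.
Likelihood ratio per negative indicator = 2/3.
Target odds: 0.1 ÷ 0.9 = 1/9.
Require (2/3)ⁿ ≤ 1/9 ÷ (11/9) = 1/11.
(2/3)⁵ = 32/243 is still above 1/11 but (2/3)⁶ = 64/729 is at or below it, so n = 6.

6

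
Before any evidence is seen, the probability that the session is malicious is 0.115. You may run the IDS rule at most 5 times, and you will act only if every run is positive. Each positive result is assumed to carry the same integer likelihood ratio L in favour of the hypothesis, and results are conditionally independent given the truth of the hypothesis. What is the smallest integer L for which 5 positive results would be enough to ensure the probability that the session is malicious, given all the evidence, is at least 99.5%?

5

Prior odds = 0.115/0.885 = 23/177.
Target odds = 0.995/0.005 = 199.
Need L⁵ ≥ 199 ÷ (23/177) = 35223/23.
4⁵ = 1024 < 35223/23 ≤ 3125 = 5⁵, so L = 5.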